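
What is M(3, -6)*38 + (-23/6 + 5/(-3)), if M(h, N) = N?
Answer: -467/2 ≈ -233.50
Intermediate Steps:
M(3, -6)*38 + (-23/6 + 5/(-3)) = -6*38 + (-23/6 + 5/(-3)) = -228 + (-23*1/6 + 5*(-1/3)) = -228 + (-23/6 - 5/3) = -228 - 11/2 = -467/2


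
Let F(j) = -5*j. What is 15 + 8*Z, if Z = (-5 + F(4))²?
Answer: 5015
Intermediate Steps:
Z = 625 (Z = (-5 - 5*4)² = (-5 - 20)² = (-25)² = 625)
15 + 8*Z = 15 + 8*625 = 15 + 5000 = 5015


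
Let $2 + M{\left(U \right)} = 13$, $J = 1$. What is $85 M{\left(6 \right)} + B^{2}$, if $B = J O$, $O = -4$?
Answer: $951$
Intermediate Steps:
$M{\left(U \right)} = 11$ ($M{\left(U \right)} = -2 + 13 = 11$)
$B = -4$ ($B = 1 \left(-4\right) = -4$)
$85 M{\left(6 \right)} + B^{2} = 85 \cdot 11 + \left(-4\right)^{2} = 935 + 16 = 951$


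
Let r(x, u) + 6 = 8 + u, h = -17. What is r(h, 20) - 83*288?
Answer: -23882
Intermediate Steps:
r(x, u) = 2 + u (r(x, u) = -6 + (8 + u) = 2 + u)
r(h, 20) - 83*288 = (2 + 20) - 83*288 = 22 - 23904 = -23882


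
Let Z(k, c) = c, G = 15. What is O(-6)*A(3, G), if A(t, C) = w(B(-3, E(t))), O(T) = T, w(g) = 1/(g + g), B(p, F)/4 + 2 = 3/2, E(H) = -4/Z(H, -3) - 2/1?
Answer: 3/2 ≈ 1.5000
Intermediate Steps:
E(H) = -⅔ (E(H) = -4/(-3) - 2/1 = -4*(-⅓) - 2*1 = 4/3 - 2 = -⅔)
B(p, F) = -2 (B(p, F) = -8 + 4*(3/2) = -8 + 6 = -2)
w(g) = 1/(2*g)
A(t, C) = -¼ (A(t, C) = (½)/(-2) = (½)*(-½) = -¼)
O(-6)*A(3, G) = -6*(-¼) = 3/2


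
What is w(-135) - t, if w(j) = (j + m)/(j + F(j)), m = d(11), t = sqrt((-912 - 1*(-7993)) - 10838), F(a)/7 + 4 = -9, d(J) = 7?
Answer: 64/113 - 17*I*sqrt(13) ≈ 0.56637 - 61.294*I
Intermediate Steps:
F(a) = -91 (F(a) = -28 + 7*(-9) = -28 - 63 = -91)
t = 17*I*sqrt(13) (t = sqrt((-912 + 7993) - 10838) = sqrt(7081 - 10838) = sqrt(-3757) = 17*I*sqrt(13) ≈ 61.294*I)
m = 7
w(j) = (7 + j)/(-91 + j) (w(j) = (j + 7)/(j - 91) = (7 + j)/(-91 + j))
w(-135) - t = (7 - 135)/(-91 - 135) - 17*I*sqrt(13) = -128/(-226) - 17*I*sqrt(13) = -1/226*(-128) - 17*I*sqrt(13) = 64/113 - 17*I*sqrt(13)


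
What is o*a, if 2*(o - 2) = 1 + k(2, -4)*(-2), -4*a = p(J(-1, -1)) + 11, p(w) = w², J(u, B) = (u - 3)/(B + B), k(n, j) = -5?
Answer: -225/8 ≈ -28.125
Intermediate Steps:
J(u, B) = (-3 + u)/(2*B) (J(u, B) = (-3 + u)/((2*B)) = (-3 + u)*(1/(2*B)) = (-3 + u)/(2*B))
a = -15/4 (a = -(((½)*(-3 - 1)/(-1))² + 11)/4 = -(((½)*(-1)*(-4))² + 11)/4 = -(2² + 11)/4 = -(4 + 11)/4 = -¼*15 = -15/4 ≈ -3.7500)
o = 15/2 (o = 2 + (1 - 5*(-2))/2 = 2 + (1 + 10)/2 = 2 + (½)*11 = 2 + 11/2 = 15/2 ≈ 7.5000)
o*a = (15/2)*(-15/4) = -225/8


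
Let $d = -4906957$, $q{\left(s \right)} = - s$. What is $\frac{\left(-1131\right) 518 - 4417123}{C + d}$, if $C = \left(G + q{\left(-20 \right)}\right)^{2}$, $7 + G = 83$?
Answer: $\frac{5002981}{4897741} \approx 1.0215$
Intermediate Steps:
$G = 76$ ($G = -7 + 83 = 76$)
$C = 9216$ ($C = \left(76 - -20\right)^{2} = \left(76 + 20\right)^{2} = 96^{2} = 9216$)
$\frac{\left(-1131\right) 518 - 4417123}{C + d} = \frac{\left(-1131\right) 518 - 4417123}{9216 - 4906957} = \frac{-585858 - 4417123}{-4897741} = \left(-5002981\right) \left(- \frac{1}{4897741}\right) = \frac{5002981}{4897741}$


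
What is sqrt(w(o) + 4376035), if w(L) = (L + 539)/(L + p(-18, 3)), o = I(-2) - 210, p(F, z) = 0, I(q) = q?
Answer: sqrt(49169111929)/106 ≈ 2091.9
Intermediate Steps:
o = -212 (o = -2 - 210 = -212)
w(L) = (539 + L)/L (w(L) = (L + 539)/(L + 0) = (539 + L)/L)
sqrt(w(o) + 4376035) = sqrt((539 - 212)/(-212) + 4376035) = sqrt(-1/212*327 + 4376035) = sqrt(-327/212 + 4376035) = sqrt(927719093/212) = sqrt(49169111929)/106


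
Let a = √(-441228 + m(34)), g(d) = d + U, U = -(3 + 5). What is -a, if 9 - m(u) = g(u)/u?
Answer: -8*I*√1992383/17 ≈ -664.24*I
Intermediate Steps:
U = -8 (U = -1*8 = -8)
g(d) = -8 + d (g(d) = d - 8 = -8 + d)
m(u) = 9 - (-8 + u)/u
a = 8*I*√1992383/17 (a = √(-441228 + (8 + 8/34)) = √(-441228 + (8 + 8*(1/34))) = √(-441228 + (8 + 4/17)) = √(-441228 + 140/17) = √(-7500736/17) = 8*I*√1992383/17 ≈ 664.24*I)
-a = -8*I*√1992383/17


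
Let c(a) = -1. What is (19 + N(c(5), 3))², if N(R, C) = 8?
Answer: 729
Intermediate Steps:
(19 + N(c(5), 3))² = (19 + 8)² = 27² = 729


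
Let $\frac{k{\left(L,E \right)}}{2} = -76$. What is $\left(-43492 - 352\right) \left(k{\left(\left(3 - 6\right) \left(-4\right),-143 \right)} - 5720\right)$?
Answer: $257451968$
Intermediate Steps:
$k{\left(L,E \right)} = -152$ ($k{\left(L,E \right)} = 2 \left(-76\right) = -152$)
$\left(-43492 - 352\right) \left(k{\left(\left(3 - 6\right) \left(-4\right),-143 \right)} - 5720\right) = \left(-43492 - 352\right) \left(-152 - 5720\right) = \left(-43844\right) \left(-5872\right) = 257451968$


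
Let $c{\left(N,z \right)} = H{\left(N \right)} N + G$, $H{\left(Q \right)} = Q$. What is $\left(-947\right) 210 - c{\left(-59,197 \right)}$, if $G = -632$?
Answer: $-201719$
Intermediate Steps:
$c{\left(N,z \right)} = -632 + N^{2}$ ($c{\left(N,z \right)} = N N - 632 = N^{2} - 632 = -632 + N^{2}$)
$\left(-947\right) 210 - c{\left(-59,197 \right)} = \left(-947\right) 210 - \left(-632 + \left(-59\right)^{2}\right) = -198870 - \left(-632 + 3481\right) = -198870 - 2849 = -201719$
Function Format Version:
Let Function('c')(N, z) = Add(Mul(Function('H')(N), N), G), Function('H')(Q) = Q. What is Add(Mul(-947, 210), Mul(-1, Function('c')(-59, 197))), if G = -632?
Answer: -201719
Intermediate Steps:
Function('c')(N, z) = Add(-632, Pow(N, 2)) (Function('c')(N, z) = Add(Mul(N, N), -632) = Add(Pow(N, 2), -632) = Add(-632, Pow(N, 2)))
Add(Mul(-947, 210), Mul(-1, Function('c')(-59, 197))) = Add(Mul(-947, 210), Mul(-1, Add(-632, Pow(-59, 2)))) = Add(-198870, Mul(-1, Add(-632, 3481))) = Add(-198870, Mul(-1, 2849)) = Add(-198870, -2849) = -201719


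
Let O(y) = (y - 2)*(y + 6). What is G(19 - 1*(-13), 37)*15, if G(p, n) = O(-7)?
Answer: 135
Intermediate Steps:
O(y) = (-2 + y)*(6 + y)
G(p, n) = 9 (G(p, n) = -12 + (-7)² + 4*(-7) = -12 + 49 - 28 = 9)
G(19 - 1*(-13), 37)*15 = 9*15 = 135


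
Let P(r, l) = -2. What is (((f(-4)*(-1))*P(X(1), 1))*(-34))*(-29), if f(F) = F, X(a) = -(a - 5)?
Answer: -7888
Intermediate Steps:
X(a) = 5 - a (X(a) = -(-5 + a) = 5 - a)
(((f(-4)*(-1))*P(X(1), 1))*(-34))*(-29) = ((-4*(-1)*(-2))*(-34))*(-29) = ((4*(-2))*(-34))*(-29) = -8*(-34)*(-29) = 272*(-29) = -7888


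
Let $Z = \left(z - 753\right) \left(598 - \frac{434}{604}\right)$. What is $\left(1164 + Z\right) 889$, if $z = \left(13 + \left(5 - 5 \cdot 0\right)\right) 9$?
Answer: $- \frac{94458437829}{302} \approx -3.1278 \cdot 10^{8}$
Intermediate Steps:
$z = 162$ ($z = \left(13 + \left(5 - 0\right)\right) 9 = \left(13 + \left(5 + 0\right)\right) 9 = \left(13 + 5\right) 9 = 18 \cdot 9 = 162$)
$Z = - \frac{106603989}{302}$ ($Z = \left(162 - 753\right) \left(598 - \frac{434}{604}\right) = - 591 \left(598 - \frac{217}{302}\right) = \left(-591\right) \frac{180379}{302} = - \frac{106603989}{302} \approx -3.5299 \cdot 10^{5}$)
$\left(1164 + Z\right) 889 = \left(1164 - \frac{106603989}{302}\right) 889 = \left(- \frac{106252461}{302}\right) 889 = - \frac{94458437829}{302}$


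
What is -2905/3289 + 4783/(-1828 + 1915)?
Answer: 15478552/286143 ≈ 54.094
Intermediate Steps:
-2905/3289 + 4783/(-1828 + 1915) = -2905*1/3289 + 4783/87 = -2905/3289 + 4783*(1/87) = -2905/3289 + 4783/87 = 15478552/286143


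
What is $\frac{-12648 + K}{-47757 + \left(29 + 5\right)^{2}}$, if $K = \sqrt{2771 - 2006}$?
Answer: $\frac{12648}{46601} - \frac{3 \sqrt{85}}{46601} \approx 0.27082$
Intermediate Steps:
$K = 3 \sqrt{85}$ ($K = \sqrt{2771 - 2006} = \sqrt{765} = 3 \sqrt{85} \approx 27.659$)
$\frac{-12648 + K}{-47757 + \left(29 + 5\right)^{2}} = \frac{-12648 + 3 \sqrt{85}}{-47757 + \left(29 + 5\right)^{2}} = \frac{-12648 + 3 \sqrt{85}}{-47757 + 34^{2}} = \frac{-12648 + 3 \sqrt{85}}{-47757 + 1156} = \frac{-12648 + 3 \sqrt{85}}{-46601} = \left(-12648 + 3 \sqrt{85}\right) \left(- \frac{1}{46601}\right) = \frac{12648}{46601} - \frac{3 \sqrt{85}}{46601}$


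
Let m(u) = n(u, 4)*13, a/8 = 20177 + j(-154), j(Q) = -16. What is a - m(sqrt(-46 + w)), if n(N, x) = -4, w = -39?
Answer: 161340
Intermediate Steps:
a = 161288 (a = 8*(20177 - 16) = 8*20161 = 161288)
m(u) = -52 (m(u) = -4*13 = -52)
a - m(sqrt(-46 + w)) = 161288 - 1*(-52) = 161288 + 52 = 161340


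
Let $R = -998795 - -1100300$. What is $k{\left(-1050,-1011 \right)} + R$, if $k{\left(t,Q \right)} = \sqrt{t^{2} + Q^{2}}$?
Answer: $101505 + 3 \sqrt{236069} \approx 1.0296 \cdot 10^{5}$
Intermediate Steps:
$k{\left(t,Q \right)} = \sqrt{Q^{2} + t^{2}}$
$R = 101505$ ($R = -998795 + 1100300 = 101505$)
$k{\left(-1050,-1011 \right)} + R = \sqrt{\left(-1011\right)^{2} + \left(-1050\right)^{2}} + 101505 = \sqrt{1022121 + 1102500} + 101505 = \sqrt{2124621} + 101505 = 3 \sqrt{236069} + 101505 = 101505 + 3 \sqrt{236069}$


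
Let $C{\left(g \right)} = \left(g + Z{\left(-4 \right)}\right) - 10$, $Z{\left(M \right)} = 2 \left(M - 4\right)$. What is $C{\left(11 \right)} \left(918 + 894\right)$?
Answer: $-27180$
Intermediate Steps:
$Z{\left(M \right)} = -8 + 2 M$ ($Z{\left(M \right)} = 2 \left(-4 + M\right) = -8 + 2 M$)
$C{\left(g \right)} = -26 + g$ ($C{\left(g \right)} = \left(g + \left(-8 + 2 \left(-4\right)\right)\right) - 10 = \left(g - 16\right) - 10 = \left(-16 + g\right) - 10 = -26 + g$)
$C{\left(11 \right)} \left(918 + 894\right) = \left(-26 + 11\right) \left(918 + 894\right) = \left(-15\right) 1812 = -27180$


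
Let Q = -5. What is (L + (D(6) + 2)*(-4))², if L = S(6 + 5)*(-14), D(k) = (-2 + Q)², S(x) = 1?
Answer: 47524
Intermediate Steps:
D(k) = 49 (D(k) = (-2 - 5)² = (-7)² = 49)
L = -14 (L = 1*(-14) = -14)
(L + (D(6) + 2)*(-4))² = (-14 + (49 + 2)*(-4))² = (-14 + 51*(-4))² = (-14 - 204)² = (-218)² = 47524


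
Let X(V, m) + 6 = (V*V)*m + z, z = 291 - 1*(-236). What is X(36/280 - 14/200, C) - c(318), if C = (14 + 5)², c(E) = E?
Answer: 100076841/490000 ≈ 204.24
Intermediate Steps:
C = 361 (C = 19² = 361)
z = 527 (z = 291 + 236 = 527)
X(V, m) = 521 + m*V² (X(V, m) = -6 + ((V*V)*m + 527) = -6 + (V²*m + 527) = -6 + (m*V² + 527) = -6 + (527 + m*V²) = 521 + m*V²)
X(36/280 - 14/200, C) - c(318) = (521 + 361*(36/280 - 14/200)²) - 1*318 = (521 + 361*(36*(1/280) - 14*1/200)²) - 318 = (521 + 361*(9/70 - 7/100)²) - 318 = (521 + 361*(41/700)²) - 318 = (521 + 361*(1681/490000)) - 318 = (521 + 606841/490000) - 318 = 255896841/490000 - 318 = 100076841/490000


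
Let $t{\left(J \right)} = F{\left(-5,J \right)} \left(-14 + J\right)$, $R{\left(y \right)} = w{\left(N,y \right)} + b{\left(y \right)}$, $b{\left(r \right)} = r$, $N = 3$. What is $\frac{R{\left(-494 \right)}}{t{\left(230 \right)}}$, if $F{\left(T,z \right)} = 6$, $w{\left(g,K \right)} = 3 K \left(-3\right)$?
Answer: $\frac{247}{81} \approx 3.0494$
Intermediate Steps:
$w{\left(g,K \right)} = - 9 K$
$R{\left(y \right)} = - 8 y$ ($R{\left(y \right)} = - 9 y + y = - 8 y$)
$t{\left(J \right)} = -84 + 6 J$ ($t{\left(J \right)} = 6 \left(-14 + J\right) = -84 + 6 J$)
$\frac{R{\left(-494 \right)}}{t{\left(230 \right)}} = \frac{\left(-8\right) \left(-494\right)}{-84 + 6 \cdot 230} = \frac{3952}{-84 + 1380} = \frac{3952}{1296} = 3952 \cdot \frac{1}{1296} = \frac{247}{81}$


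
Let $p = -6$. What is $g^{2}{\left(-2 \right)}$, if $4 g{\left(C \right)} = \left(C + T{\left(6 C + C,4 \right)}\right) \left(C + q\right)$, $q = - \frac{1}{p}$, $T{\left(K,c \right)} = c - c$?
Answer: $\frac{121}{144} \approx 0.84028$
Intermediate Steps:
$T{\left(K,c \right)} = 0$
$q = \frac{1}{6}$ ($q = - \frac{1}{-6} = \left(-1\right) \left(- \frac{1}{6}\right) = \frac{1}{6} \approx 0.16667$)
$g{\left(C \right)} = \frac{C \left(\frac{1}{6} + C\right)}{4}$ ($g{\left(C \right)} = \frac{\left(C + 0\right) \left(C + \frac{1}{6}\right)}{4} = \frac{C \left(\frac{1}{6} + C\right)}{4}$)
$g^{2}{\left(-2 \right)} = \left(\frac{1}{24} \left(-2\right) \left(1 + 6 \left(-2\right)\right)\right)^{2} = \left(\frac{1}{24} \left(-2\right) \left(1 - 12\right)\right)^{2} = \left(\frac{1}{24} \left(-2\right) \left(-11\right)\right)^{2} = \left(\frac{11}{12}\right)^{2} = \frac{121}{144}$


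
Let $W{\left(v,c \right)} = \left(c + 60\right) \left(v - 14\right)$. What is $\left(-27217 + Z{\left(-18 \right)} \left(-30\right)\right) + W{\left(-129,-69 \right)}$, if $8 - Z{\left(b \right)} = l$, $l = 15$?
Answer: $-25720$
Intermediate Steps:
$Z{\left(b \right)} = -7$ ($Z{\left(b \right)} = 8 - 15 = -7$)
$W{\left(v,c \right)} = \left(-14 + v\right) \left(60 + c\right)$ ($W{\left(v,c \right)} = \left(60 + c\right) \left(-14 + v\right) = \left(-14 + v\right) \left(60 + c\right)$)
$\left(-27217 + Z{\left(-18 \right)} \left(-30\right)\right) + W{\left(-129,-69 \right)} = \left(-27217 - -210\right) - -1287 = \left(-27217 + 210\right) + \left(-840 + 966 - 7740 + 8901\right) = -27007 + 1287 = -25720$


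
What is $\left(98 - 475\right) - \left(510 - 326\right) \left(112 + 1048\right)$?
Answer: $-213817$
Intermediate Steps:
$\left(98 - 475\right) - \left(510 - 326\right) \left(112 + 1048\right) = -377 - 184 \cdot 1160 = -377 - 213440 = -213817$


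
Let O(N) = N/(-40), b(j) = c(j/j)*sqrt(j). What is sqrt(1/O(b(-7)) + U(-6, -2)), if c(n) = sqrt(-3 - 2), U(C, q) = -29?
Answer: sqrt(-1421 + 56*sqrt(35))/7 ≈ 4.7158*I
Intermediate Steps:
c(n) = I*sqrt(5) (c(n) = sqrt(-5) = I*sqrt(5))
b(j) = I*sqrt(5)*sqrt(j) (b(j) = (I*sqrt(5))*sqrt(j) = I*sqrt(5)*sqrt(j))
O(N) = -N/40 (O(N) = N*(-1/40) = -N/40)
sqrt(1/O(b(-7)) + U(-6, -2)) = sqrt(1/(-I*sqrt(5)*sqrt(-7)/40) - 29) = sqrt(1/(-I*sqrt(5)*I*sqrt(7)/40) - 29) = sqrt(1/(-(-1)*sqrt(35)/40) - 29) = sqrt(1/(sqrt(35)/40) - 29) = sqrt(8*sqrt(35)/7 - 29) = sqrt(-29 + 8*sqrt(35)/7)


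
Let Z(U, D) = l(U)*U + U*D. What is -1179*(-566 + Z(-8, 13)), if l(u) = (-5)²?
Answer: 1025730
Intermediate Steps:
l(u) = 25
Z(U, D) = 25*U + D*U (Z(U, D) = 25*U + U*D = 25*U + D*U)
-1179*(-566 + Z(-8, 13)) = -1179*(-566 - 8*(25 + 13)) = -1179*(-566 - 8*38) = -1179*(-566 - 304) = -1179*(-870) = 1025730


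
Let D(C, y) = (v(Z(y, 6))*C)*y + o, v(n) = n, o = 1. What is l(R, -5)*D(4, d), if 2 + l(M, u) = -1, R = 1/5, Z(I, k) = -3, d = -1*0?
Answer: -3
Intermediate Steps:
d = 0
R = 1/5 ≈ 0.20000
D(C, y) = 1 - 3*C*y (D(C, y) = (-3*C)*y + 1 = -3*C*y + 1 = 1 - 3*C*y)
l(M, u) = -3 (l(M, u) = -2 - 1 = -3)
l(R, -5)*D(4, d) = -3*(1 - 3*4*0) = -3*(1 + 0) = -3*1 = -3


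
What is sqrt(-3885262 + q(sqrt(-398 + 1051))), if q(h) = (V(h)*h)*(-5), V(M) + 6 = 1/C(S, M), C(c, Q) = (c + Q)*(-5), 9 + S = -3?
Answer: sqrt(46642734 - 3885621*sqrt(653))/sqrt(-12 + sqrt(653)) ≈ 1970.9*I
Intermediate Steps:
S = -12 (S = -9 - 3 = -12)
C(c, Q) = -5*Q - 5*c (C(c, Q) = (Q + c)*(-5) = -5*Q - 5*c)
V(M) = -6 + 1/(60 - 5*M) (V(M) = -6 + 1/(-5*M - 5*(-12)) = -6 + 1/(-5*M + 60) = -6 + 1/(60 - 5*M))
q(h) = -h*(359 - 30*h)/(-12 + h) (q(h) = (((359 - 30*h)/(5*(-12 + h)))*h)*(-5) = (h*(359 - 30*h)/(5*(-12 + h)))*(-5) = -h*(359 - 30*h)/(-12 + h))
sqrt(-3885262 + q(sqrt(-398 + 1051))) = sqrt(-3885262 + sqrt(-398 + 1051)*(-359 + 30*sqrt(-398 + 1051))/(-12 + sqrt(-398 + 1051))) = sqrt(-3885262 + sqrt(653)*(-359 + 30*sqrt(653))/(-12 + sqrt(653)))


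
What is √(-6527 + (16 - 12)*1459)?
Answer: I*√691 ≈ 26.287*I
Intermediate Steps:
√(-6527 + (16 - 12)*1459) = √(-6527 + 4*1459) = √(-6527 + 5836) = √(-691) = I*√691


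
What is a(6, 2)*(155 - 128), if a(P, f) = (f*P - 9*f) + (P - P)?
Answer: -162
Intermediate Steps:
a(P, f) = -9*f + P*f (a(P, f) = (P*f - 9*f) + 0 = (-9*f + P*f) + 0 = -9*f + P*f)
a(6, 2)*(155 - 128) = (2*(-9 + 6))*(155 - 128) = (2*(-3))*27 = -6*27 = -162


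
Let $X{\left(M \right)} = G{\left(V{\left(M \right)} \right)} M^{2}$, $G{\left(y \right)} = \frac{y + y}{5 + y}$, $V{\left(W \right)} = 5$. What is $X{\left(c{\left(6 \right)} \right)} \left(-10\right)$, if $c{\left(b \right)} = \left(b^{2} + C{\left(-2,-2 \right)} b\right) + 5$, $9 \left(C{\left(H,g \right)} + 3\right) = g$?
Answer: $- \frac{42250}{9} \approx -4694.4$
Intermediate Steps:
$C{\left(H,g \right)} = -3 + \frac{g}{9}$
$G{\left(y \right)} = \frac{2 y}{5 + y}$
$c{\left(b \right)} = 5 + b^{2} - \frac{29 b}{9}$ ($c{\left(b \right)} = \left(b^{2} + \left(-3 + \frac{1}{9} \left(-2\right)\right) b\right) + 5 = \left(b^{2} + \left(-3 - \frac{2}{9}\right) b\right) + 5 = \left(b^{2} - \frac{29 b}{9}\right) + 5 = 5 + b^{2} - \frac{29 b}{9}$)
$X{\left(M \right)} = M^{2}$ ($X{\left(M \right)} = 2 \cdot 5 \frac{1}{5 + 5} M^{2} = 2 \cdot 5 \cdot \frac{1}{10} M^{2} = 1 M^{2} = M^{2}$)
$X{\left(c{\left(6 \right)} \right)} \left(-10\right) = \left(5 + 6^{2} - \frac{58}{3}\right)^{2} \left(-10\right) = \left(5 + 36 - \frac{58}{3}\right)^{2} \left(-10\right) = \left(\frac{65}{3}\right)^{2} \left(-10\right) = \frac{4225}{9} \left(-10\right) = - \frac{42250}{9}$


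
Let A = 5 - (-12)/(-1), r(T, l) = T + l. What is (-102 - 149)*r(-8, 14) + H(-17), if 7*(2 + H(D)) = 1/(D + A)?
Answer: -253345/168 ≈ -1508.0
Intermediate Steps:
A = -7 (A = 5 - (-12)*(-1) = 5 - 4*3 = 5 - 12 = -7)
H(D) = -2 + 1/(7*(-7 + D)) (H(D) = -2 + 1/(7*(D - 7)) = -2 + 1/(7*(-7 + D)))
(-102 - 149)*r(-8, 14) + H(-17) = (-102 - 149)*(-8 + 14) + (99 - 14*(-17))/(7*(-7 - 17)) = -251*6 + (⅐)*(99 + 238)/(-24) = -1506 + (⅐)*(-1/24)*337 = -1506 - 337/168 = -253345/168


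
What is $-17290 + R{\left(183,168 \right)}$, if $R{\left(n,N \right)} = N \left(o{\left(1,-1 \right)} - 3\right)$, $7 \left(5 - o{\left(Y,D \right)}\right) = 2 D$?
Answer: $-16906$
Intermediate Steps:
$o{\left(Y,D \right)} = 5 - \frac{2 D}{7}$
$R{\left(n,N \right)} = \frac{16 N}{7}$ ($R{\left(n,N \right)} = N \left(\left(5 - - \frac{2}{7}\right) - 3\right) = N \left(\left(5 + \frac{2}{7}\right) - 3\right) = N \left(\frac{37}{7} - 3\right) = N \frac{16}{7} = \frac{16 N}{7}$)
$-17290 + R{\left(183,168 \right)} = -17290 + \frac{16}{7} \cdot 168 = -17290 + 384 = -16906$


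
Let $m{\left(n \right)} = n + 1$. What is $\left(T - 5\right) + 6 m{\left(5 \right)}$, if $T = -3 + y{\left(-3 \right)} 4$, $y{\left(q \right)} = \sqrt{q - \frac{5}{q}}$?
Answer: $28 + \frac{8 i \sqrt{3}}{3} \approx 28.0 + 4.6188 i$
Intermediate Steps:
$m{\left(n \right)} = 1 + n$
$T = -3 + \frac{8 i \sqrt{3}}{3}$ ($T = -3 + \sqrt{-3 - \frac{5}{-3}} \cdot 4 = -3 + \sqrt{-3 - - \frac{5}{3}} \cdot 4 = -3 + \sqrt{-3 + \frac{5}{3}} \cdot 4 = -3 + \sqrt{- \frac{4}{3}} \cdot 4 = -3 + \frac{2 i \sqrt{3}}{3} \cdot 4 = -3 + \frac{8 i \sqrt{3}}{3} \approx -3.0 + 4.6188 i$)
$\left(T - 5\right) + 6 m{\left(5 \right)} = \left(\left(-3 + \frac{8 i \sqrt{3}}{3}\right) - 5\right) + 6 \left(1 + 5\right) = \left(\left(-3 + \frac{8 i \sqrt{3}}{3}\right) - 5\right) + 6 \cdot 6 = \left(-8 + \frac{8 i \sqrt{3}}{3}\right) + 36 = 28 + \frac{8 i \sqrt{3}}{3}$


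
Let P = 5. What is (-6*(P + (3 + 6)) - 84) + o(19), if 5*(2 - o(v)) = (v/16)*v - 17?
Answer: -13369/80 ≈ -167.11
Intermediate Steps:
o(v) = 27/5 - v²/80 (o(v) = 2 - ((v/16)*v - 17)/5 = 2 - (v²/16 - 17)/5 = 2 - (-17 + v²/16)/5 = 2 + (17/5 - v²/80) = 27/5 - v²/80)
(-6*(P + (3 + 6)) - 84) + o(19) = (-6*(5 + (3 + 6)) - 84) + (27/5 - 1/80*19²) = (-6*(5 + 9) - 84) + (27/5 - 1/80*361) = (-6*14 - 84) + (27/5 - 361/80) = (-84 - 84) + 71/80 = -168 + 71/80 = -13369/80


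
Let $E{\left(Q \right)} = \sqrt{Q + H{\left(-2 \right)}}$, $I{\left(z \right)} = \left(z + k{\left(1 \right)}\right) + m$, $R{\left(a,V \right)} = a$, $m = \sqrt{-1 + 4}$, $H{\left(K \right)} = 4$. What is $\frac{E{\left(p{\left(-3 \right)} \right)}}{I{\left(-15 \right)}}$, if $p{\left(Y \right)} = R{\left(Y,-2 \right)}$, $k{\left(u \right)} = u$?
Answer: $- \frac{14}{193} - \frac{\sqrt{3}}{193} \approx -0.081513$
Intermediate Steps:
$m = \sqrt{3} \approx 1.732$
$p{\left(Y \right)} = Y$
$I{\left(z \right)} = 1 + z + \sqrt{3}$ ($I{\left(z \right)} = \left(z + 1\right) + \sqrt{3} = \left(1 + z\right) + \sqrt{3} = 1 + z + \sqrt{3}$)
$E{\left(Q \right)} = \sqrt{4 + Q}$ ($E{\left(Q \right)} = \sqrt{Q + 4} = \sqrt{4 + Q}$)
$\frac{E{\left(p{\left(-3 \right)} \right)}}{I{\left(-15 \right)}} = \frac{\sqrt{4 - 3}}{1 - 15 + \sqrt{3}} = \frac{\sqrt{1}}{-14 + \sqrt{3}} = 1 \frac{1}{-14 + \sqrt{3}} = \frac{1}{-14 + \sqrt{3}}$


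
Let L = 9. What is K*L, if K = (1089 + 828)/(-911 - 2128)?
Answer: -5751/1013 ≈ -5.6772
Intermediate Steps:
K = -639/1013 (K = 1917/(-3039) = 1917*(-1/3039) = -639/1013 ≈ -0.63080)
K*L = -639/1013*9 = -5751/1013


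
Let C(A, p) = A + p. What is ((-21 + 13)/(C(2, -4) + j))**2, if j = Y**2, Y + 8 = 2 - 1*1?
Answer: 64/2209 ≈ 0.028972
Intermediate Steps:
Y = -7 (Y = -8 + (2 - 1*1) = -8 + (2 - 1) = -8 + 1 = -7)
j = 49 (j = (-7)**2 = 49)
((-21 + 13)/(C(2, -4) + j))**2 = ((-21 + 13)/((2 - 4) + 49))**2 = (-8/(-2 + 49))**2 = (-8/47)**2 = 64/2209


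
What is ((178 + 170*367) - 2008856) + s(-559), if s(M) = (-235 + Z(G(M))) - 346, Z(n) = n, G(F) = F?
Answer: -1947428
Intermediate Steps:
s(M) = -581 + M (s(M) = (-235 + M) - 346 = -581 + M)
((178 + 170*367) - 2008856) + s(-559) = ((178 + 170*367) - 2008856) + (-581 - 559) = ((178 + 62390) - 2008856) - 1140 = (62568 - 2008856) - 1140 = -1946288 - 1140 = -1947428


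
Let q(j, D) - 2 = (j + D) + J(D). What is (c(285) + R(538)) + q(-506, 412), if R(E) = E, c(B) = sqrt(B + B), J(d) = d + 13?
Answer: 871 + sqrt(570) ≈ 894.88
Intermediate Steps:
J(d) = 13 + d
c(B) = sqrt(2)*sqrt(B) (c(B) = sqrt(2*B) = sqrt(2)*sqrt(B))
q(j, D) = 15 + j + 2*D (q(j, D) = 2 + ((j + D) + (13 + D)) = 2 + ((D + j) + (13 + D)) = 2 + (13 + j + 2*D) = 15 + j + 2*D)
(c(285) + R(538)) + q(-506, 412) = (sqrt(2)*sqrt(285) + 538) + (15 - 506 + 2*412) = (sqrt(570) + 538) + (15 - 506 + 824) = (538 + sqrt(570)) + 333 = 871 + sqrt(570)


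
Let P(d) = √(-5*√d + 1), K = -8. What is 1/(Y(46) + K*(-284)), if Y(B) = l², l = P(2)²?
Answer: 2323/5396129 + 10*√2/5396129 ≈ 0.00043311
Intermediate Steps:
P(d) = √(1 - 5*√d)
l = 1 - 5*√2 (l = (√(1 - 5*√2))² = 1 - 5*√2 ≈ -6.0711)
Y(B) = (1 - 5*√2)²
1/(Y(46) + K*(-284)) = 1/((51 - 10*√2) - 8*(-284)) = 1/((51 - 10*√2) + 2272) = 1/(2323 - 10*√2)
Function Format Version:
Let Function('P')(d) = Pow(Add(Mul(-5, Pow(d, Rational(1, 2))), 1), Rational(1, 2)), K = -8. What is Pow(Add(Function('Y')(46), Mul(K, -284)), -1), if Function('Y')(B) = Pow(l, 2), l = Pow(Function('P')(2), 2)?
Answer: Add(Rational(2323, 5396129), Mul(Rational(10, 5396129), Pow(2, Rational(1, 2)))) ≈ 0.00043311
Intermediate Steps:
Function('P')(d) = Pow(Add(1, Mul(-5, Pow(d, Rational(1, 2)))), Rational(1, 2))
l = Add(1, Mul(-5, Pow(2, Rational(1, 2)))) (l = Pow(Pow(Add(1, Mul(-5, Pow(2, Rational(1, 2)))), Rational(1, 2)), 2) = Add(1, Mul(-5, Pow(2, Rational(1, 2)))) ≈ -6.0711)
Function('Y')(B) = Pow(Add(1, Mul(-5, Pow(2, Rational(1, 2)))), 2)
Pow(Add(Function('Y')(46), Mul(K, -284)), -1) = Pow(Add(Add(51, Mul(-10, Pow(2, Rational(1, 2)))), Mul(-8, -284)), -1) = Pow(Add(Add(51, Mul(-10, Pow(2, Rational(1, 2)))), 2272), -1) = Pow(Add(2323, Mul(-10, Pow(2, Rational(1, 2)))), -1)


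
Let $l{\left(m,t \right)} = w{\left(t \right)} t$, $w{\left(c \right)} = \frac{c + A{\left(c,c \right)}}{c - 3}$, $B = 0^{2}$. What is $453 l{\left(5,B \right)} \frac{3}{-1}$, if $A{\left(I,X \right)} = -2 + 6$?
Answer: $0$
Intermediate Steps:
$A{\left(I,X \right)} = 4$
$B = 0$
$w{\left(c \right)} = \frac{4 + c}{-3 + c}$ ($w{\left(c \right)} = \frac{c + 4}{c - 3} = \frac{4 + c}{-3 + c}$)
$l{\left(m,t \right)} = \frac{t \left(4 + t\right)}{-3 + t}$ ($l{\left(m,t \right)} = \frac{4 + t}{-3 + t} t = \frac{t \left(4 + t\right)}{-3 + t}$)
$453 l{\left(5,B \right)} \frac{3}{-1} = 453 \frac{0 \left(4 + 0\right)}{-3 + 0} \frac{3}{-1} = 453 \cdot 0 \frac{1}{-3} \cdot 4 \cdot 3 \left(-1\right) = 453 \cdot 0 \left(- \frac{1}{3}\right) 4 \left(-3\right) = 453 \cdot 0 \left(-3\right) = 453 \cdot 0 = 0$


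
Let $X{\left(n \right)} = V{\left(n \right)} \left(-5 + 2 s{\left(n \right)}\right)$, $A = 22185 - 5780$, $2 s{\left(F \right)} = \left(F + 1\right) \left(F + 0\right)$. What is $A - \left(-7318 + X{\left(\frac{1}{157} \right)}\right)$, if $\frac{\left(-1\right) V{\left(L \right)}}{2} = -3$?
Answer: $\frac{585486749}{24649} \approx 23753.0$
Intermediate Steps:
$V{\left(L \right)} = 6$ ($V{\left(L \right)} = \left(-2\right) \left(-3\right) = 6$)
$s{\left(F \right)} = \frac{F \left(1 + F\right)}{2}$ ($s{\left(F \right)} = \frac{\left(F + 1\right) \left(F + 0\right)}{2} = \frac{\left(1 + F\right) F}{2} = \frac{F \left(1 + F\right)}{2}$)
$A = 16405$
$X{\left(n \right)} = -30 + 6 n \left(1 + n\right)$ ($X{\left(n \right)} = 6 \left(-5 + 2 \frac{n \left(1 + n\right)}{2}\right) = 6 \left(-5 + n \left(1 + n\right)\right) = -30 + 6 n \left(1 + n\right)$)
$A - \left(-7318 + X{\left(\frac{1}{157} \right)}\right) = 16405 + \left(7318 - \left(-30 + \frac{6 \left(1 + \frac{1}{157}\right)}{157}\right)\right) = 16405 + \left(7318 - \left(-30 + 6 \cdot \frac{1}{157} \left(1 + \frac{1}{157}\right)\right)\right) = 16405 + \left(7318 - \left(-30 + 6 \cdot \frac{1}{157} \cdot \frac{158}{157}\right)\right) = 16405 + \left(7318 - \left(-30 + \frac{948}{24649}\right)\right) = 16405 + \left(7318 - - \frac{738522}{24649}\right) = 16405 + \left(7318 + \frac{738522}{24649}\right) = 16405 + \frac{181119904}{24649} = \frac{585486749}{24649}$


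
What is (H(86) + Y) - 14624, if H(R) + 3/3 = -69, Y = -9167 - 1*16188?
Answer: -40049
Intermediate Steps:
Y = -25355 (Y = -9167 - 16188 = -25355)
H(R) = -70 (H(R) = -1 - 69 = -70)
(H(86) + Y) - 14624 = (-70 - 25355) - 14624 = -25425 - 14624 = -40049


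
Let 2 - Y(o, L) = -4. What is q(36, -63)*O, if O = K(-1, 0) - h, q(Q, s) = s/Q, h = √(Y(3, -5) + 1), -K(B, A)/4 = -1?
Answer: -7 + 7*√7/4 ≈ -2.3699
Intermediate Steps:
Y(o, L) = 6 (Y(o, L) = 2 - 1*(-4) = 2 + 4 = 6)
K(B, A) = 4 (K(B, A) = -4*(-1) = 4)
h = √7 (h = √(6 + 1) = √7 ≈ 2.6458)
O = 4 - √7 ≈ 1.3542
q(36, -63)*O = (-63/36)*(4 - √7) = (-63*1/36)*(4 - √7) = -7*(4 - √7)/4 = -7 + 7*√7/4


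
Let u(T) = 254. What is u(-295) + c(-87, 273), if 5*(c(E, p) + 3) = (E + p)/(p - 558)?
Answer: 119163/475 ≈ 250.87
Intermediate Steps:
c(E, p) = -3 + (E + p)/(5*(-558 + p)) (c(E, p) = -3 + ((E + p)/(p - 558))/5 = -3 + ((E + p)/(-558 + p))/5 = -3 + (E + p)/(5*(-558 + p)))
u(-295) + c(-87, 273) = 254 + (8370 - 87 - 14*273)/(5*(-558 + 273)) = 254 + (1/5)*(8370 - 87 - 3822)/(-285) = 254 + (1/5)*(-1/285)*4461 = 254 - 1487/475 = 119163/475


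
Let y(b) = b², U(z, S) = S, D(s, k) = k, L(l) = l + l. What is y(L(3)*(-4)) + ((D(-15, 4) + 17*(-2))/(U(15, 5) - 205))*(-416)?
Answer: 2568/5 ≈ 513.60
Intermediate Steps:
L(l) = 2*l
y(L(3)*(-4)) + ((D(-15, 4) + 17*(-2))/(U(15, 5) - 205))*(-416) = ((2*3)*(-4))² + ((4 + 17*(-2))/(5 - 205))*(-416) = (6*(-4))² + ((4 - 34)/(-200))*(-416) = (-24)² - 30*(-1/200)*(-416) = 576 + (3/20)*(-416) = 576 - 312/5 = 2568/5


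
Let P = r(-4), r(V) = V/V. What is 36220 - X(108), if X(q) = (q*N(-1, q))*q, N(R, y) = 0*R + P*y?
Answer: -1223492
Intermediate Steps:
r(V) = 1
P = 1
N(R, y) = y (N(R, y) = 0*R + 1*y = 0 + y = y)
X(q) = q³ (X(q) = (q*q)*q = q²*q = q³)
36220 - X(108) = 36220 - 1*108³ = 36220 - 1*1259712 = 36220 - 1259712 = -1223492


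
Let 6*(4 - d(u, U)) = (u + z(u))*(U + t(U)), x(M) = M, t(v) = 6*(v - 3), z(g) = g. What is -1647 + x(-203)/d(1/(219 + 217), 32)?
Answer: -610239/359 ≈ -1699.8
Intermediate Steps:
t(v) = -18 + 6*v (t(v) = 6*(-3 + v) = -18 + 6*v)
d(u, U) = 4 - u*(-18 + 7*U)/3 (d(u, U) = 4 - (u + u)*(U + (-18 + 6*U))/6 = 4 - 2*u*(-18 + 7*U)/6 = 4 - u*(-18 + 7*U)/3)
-1647 + x(-203)/d(1/(219 + 217), 32) = -1647 - 203/(4 + 6/(219 + 217) - 7/3*32/(219 + 217)) = -1647 - 203/(4 + 6/436 - 7/3*32/436) = -1647 - 203/(4 + 6*(1/436) - 7/3*32*1/436) = -1647 - 203/(4 + 3/218 - 56/327) = -1647 - 203/2513/654 = -1647 - 203*654/2513 = -1647 - 18966/359 = -610239/359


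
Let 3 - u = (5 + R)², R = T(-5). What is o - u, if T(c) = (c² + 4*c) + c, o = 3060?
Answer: 3082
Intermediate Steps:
T(c) = c² + 5*c
R = 0 (R = -5*(5 - 5) = -5*0 = 0)
u = -22 (u = 3 - (5 + 0)² = 3 - 1*5² = 3 - 1*25 = 3 - 25 = -22)
o - u = 3060 - 1*(-22) = 3060 + 22 = 3082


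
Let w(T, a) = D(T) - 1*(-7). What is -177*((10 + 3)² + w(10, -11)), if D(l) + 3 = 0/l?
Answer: -30621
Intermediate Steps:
D(l) = -3 (D(l) = -3 + 0/l = -3 + 0 = -3)
w(T, a) = 4 (w(T, a) = -3 - 1*(-7) = -3 + 7 = 4)
-177*((10 + 3)² + w(10, -11)) = -177*((10 + 3)² + 4) = -177*(13² + 4) = -177*(169 + 4) = -177*173 = -30621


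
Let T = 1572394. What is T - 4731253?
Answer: -3158859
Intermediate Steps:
T - 4731253 = 1572394 - 4731253 = -3158859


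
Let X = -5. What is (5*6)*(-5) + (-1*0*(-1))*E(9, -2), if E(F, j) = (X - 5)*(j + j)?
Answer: -150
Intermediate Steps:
E(F, j) = -20*j (E(F, j) = (-5 - 5)*(j + j) = -20*j)
(5*6)*(-5) + (-1*0*(-1))*E(9, -2) = (5*6)*(-5) + (-1*0*(-1))*(-20*(-2)) = 30*(-5) + (0*(-1))*40 = -150 + 0*40 = -150 + 0 = -150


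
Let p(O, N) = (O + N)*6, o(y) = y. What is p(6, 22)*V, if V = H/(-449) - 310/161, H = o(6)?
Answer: -3363744/10327 ≈ -325.72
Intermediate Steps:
H = 6
V = -140156/72289 (V = 6/(-449) - 310/161 = 6*(-1/449) - 310*1/161 = -6/449 - 310/161 = -140156/72289 ≈ -1.9388)
p(O, N) = 6*N + 6*O (p(O, N) = (N + O)*6 = 6*N + 6*O)
p(6, 22)*V = (6*22 + 6*6)*(-140156/72289) = (132 + 36)*(-140156/72289) = 168*(-140156/72289) = -3363744/10327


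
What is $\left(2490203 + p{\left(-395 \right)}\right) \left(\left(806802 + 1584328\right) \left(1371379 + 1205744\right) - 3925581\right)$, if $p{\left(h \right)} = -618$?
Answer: $15341400835228145265$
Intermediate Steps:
$\left(2490203 + p{\left(-395 \right)}\right) \left(\left(806802 + 1584328\right) \left(1371379 + 1205744\right) - 3925581\right) = \left(2490203 - 618\right) \left(\left(806802 + 1584328\right) \left(1371379 + 1205744\right) - 3925581\right) = 2489585 \left(2391130 \cdot 2577123 - 3925581\right) = 2489585 \left(6162236118990 - 3925581\right) = 2489585 \cdot 6162232193409 = 15341400835228145265$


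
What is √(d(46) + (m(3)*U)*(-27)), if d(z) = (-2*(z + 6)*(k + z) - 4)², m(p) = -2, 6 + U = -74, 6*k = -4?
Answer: 4*√12522091/3 ≈ 4718.2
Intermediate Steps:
k = -⅔ (k = (⅙)*(-4) = -⅔ ≈ -0.66667)
U = -80 (U = -6 - 74 = -80)
d(z) = (-4 - 2*(6 + z)*(-⅔ + z))² (d(z) = (-2*(z + 6)*(-⅔ + z) - 4)² = (-2*(6 + z)*(-⅔ + z) - 4)² = (-4 - 2*(6 + z)*(-⅔ + z))²)
√(d(46) + (m(3)*U)*(-27)) = √(4*(-6 + 3*46² + 16*46)²/9 - 2*(-80)*(-27)) = √(4*(-6 + 3*2116 + 736)²/9 + 160*(-27)) = √(4*(-6 + 6348 + 736)²/9 - 4320) = √((4/9)*7078² - 4320) = √((4/9)*50098084 - 4320) = √(200392336/9 - 4320) = √(200353456/9) = 4*√12522091/3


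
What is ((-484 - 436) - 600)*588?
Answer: -893760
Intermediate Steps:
((-484 - 436) - 600)*588 = (-920 - 600)*588 = -1520*588 = -893760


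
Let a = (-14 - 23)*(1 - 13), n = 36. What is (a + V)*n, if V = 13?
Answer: 16452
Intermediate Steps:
a = 444 (a = -37*(-12) = 444)
(a + V)*n = (444 + 13)*36 = 457*36 = 16452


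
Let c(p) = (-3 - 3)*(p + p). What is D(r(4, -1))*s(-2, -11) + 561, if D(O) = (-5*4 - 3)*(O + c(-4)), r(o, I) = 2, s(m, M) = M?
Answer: 13211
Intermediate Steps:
c(p) = -12*p
D(O) = -1104 - 23*O (D(O) = (-5*4 - 3)*(O - 12*(-4)) = (-20 - 3)*(O + 48) = -23*(48 + O) = -1104 - 23*O)
D(r(4, -1))*s(-2, -11) + 561 = (-1104 - 23*2)*(-11) + 561 = (-1104 - 46)*(-11) + 561 = -1150*(-11) + 561 = 12650 + 561 = 13211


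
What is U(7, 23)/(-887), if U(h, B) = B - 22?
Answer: -1/887 ≈ -0.0011274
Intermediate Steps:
U(h, B) = -22 + B
U(7, 23)/(-887) = (-22 + 23)/(-887) = 1*(-1/887) = -1/887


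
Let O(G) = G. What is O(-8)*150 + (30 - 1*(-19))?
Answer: -1151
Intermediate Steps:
O(-8)*150 + (30 - 1*(-19)) = -8*150 + (30 - 1*(-19)) = -1200 + (30 + 19) = -1200 + 49 = -1151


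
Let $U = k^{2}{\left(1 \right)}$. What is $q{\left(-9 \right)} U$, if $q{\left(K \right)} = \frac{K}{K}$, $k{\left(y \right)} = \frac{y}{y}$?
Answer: $1$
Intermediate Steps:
$k{\left(y \right)} = 1$
$q{\left(K \right)} = 1$
$U = 1$ ($U = 1^{2} = 1$)
$q{\left(-9 \right)} U = 1 \cdot 1 = 1$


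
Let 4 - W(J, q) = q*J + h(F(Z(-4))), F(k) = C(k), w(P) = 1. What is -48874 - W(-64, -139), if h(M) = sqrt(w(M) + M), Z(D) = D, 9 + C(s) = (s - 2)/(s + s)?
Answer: -39982 + I*sqrt(29)/2 ≈ -39982.0 + 2.6926*I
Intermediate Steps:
C(s) = -9 + (-2 + s)/(2*s) (C(s) = -9 + (s - 2)/(s + s) = -9 + (-2 + s)/((2*s)) = -9 + (-2 + s)*(1/(2*s)) = -9 + (-2 + s)/(2*s))
F(k) = -17/2 - 1/k
h(M) = sqrt(1 + M)
W(J, q) = 4 - J*q - I*sqrt(29)/2 (W(J, q) = 4 - (q*J + sqrt(1 + (-17/2 - 1/(-4)))) = 4 - (J*q + sqrt(1 + (-17/2 - 1*(-1/4)))) = 4 - (J*q + sqrt(1 + (-17/2 + 1/4))) = 4 - (J*q + sqrt(1 - 33/4)) = 4 - (J*q + sqrt(-29/4)) = 4 - (J*q + I*sqrt(29)/2) = 4 + (-J*q - I*sqrt(29)/2) = 4 - J*q - I*sqrt(29)/2)
-48874 - W(-64, -139) = -48874 - (4 - 1*(-64)*(-139) - I*sqrt(29)/2) = -48874 - (4 - 8896 - I*sqrt(29)/2) = -48874 - (-8892 - I*sqrt(29)/2) = -48874 + (8892 + I*sqrt(29)/2) = -39982 + I*sqrt(29)/2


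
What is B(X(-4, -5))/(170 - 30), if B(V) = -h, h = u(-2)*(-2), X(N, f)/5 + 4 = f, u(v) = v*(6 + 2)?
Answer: -8/35 ≈ -0.22857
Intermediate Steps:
u(v) = 8*v (u(v) = v*8 = 8*v)
X(N, f) = -20 + 5*f
h = 32 (h = (8*(-2))*(-2) = -16*(-2) = 32)
B(V) = -32 (B(V) = -1*32 = -32)
B(X(-4, -5))/(170 - 30) = -32/(170 - 30) = -32/140 = -32*1/140 = -8/35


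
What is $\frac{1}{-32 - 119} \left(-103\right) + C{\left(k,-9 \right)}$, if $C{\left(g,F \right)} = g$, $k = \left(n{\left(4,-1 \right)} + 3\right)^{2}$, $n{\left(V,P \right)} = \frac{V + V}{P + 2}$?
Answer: $\frac{18374}{151} \approx 121.68$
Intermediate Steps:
$n{\left(V,P \right)} = \frac{2 V}{2 + P}$
$k = 121$ ($k = \left(2 \cdot 4 \frac{1}{2 - 1} + 3\right)^{2} = \left(2 \cdot 4 \cdot 1^{-1} + 3\right)^{2} = \left(2 \cdot 4 \cdot 1 + 3\right)^{2} = \left(8 + 3\right)^{2} = 11^{2} = 121$)
$\frac{1}{-32 - 119} \left(-103\right) + C{\left(k,-9 \right)} = \frac{1}{-32 - 119} \left(-103\right) + 121 = \frac{1}{-151} \left(-103\right) + 121 = \left(- \frac{1}{151}\right) \left(-103\right) + 121 = \frac{103}{151} + 121 = \frac{18374}{151}$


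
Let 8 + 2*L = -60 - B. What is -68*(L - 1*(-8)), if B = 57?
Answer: 3706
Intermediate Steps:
L = -125/2 (L = -4 + (-60 - 1*57)/2 = -4 + (-60 - 57)/2 = -4 + (1/2)*(-117) = -4 - 117/2 = -125/2 ≈ -62.500)
-68*(L - 1*(-8)) = -68*(-125/2 - 1*(-8)) = -68*(-125/2 + 8) = -68*(-109/2) = 3706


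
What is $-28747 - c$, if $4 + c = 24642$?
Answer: $-53385$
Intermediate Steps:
$c = 24638$ ($c = -4 + 24642 = 24638$)
$-28747 - c = -28747 - 24638 = -53385$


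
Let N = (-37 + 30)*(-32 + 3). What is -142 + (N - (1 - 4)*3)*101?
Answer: 21270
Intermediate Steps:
N = 203 (N = -7*(-29) = 203)
-142 + (N - (1 - 4)*3)*101 = -142 + (203 - (1 - 4)*3)*101 = -142 + (203 - (-3)*3)*101 = -142 + (203 - 1*(-9))*101 = -142 + (203 + 9)*101 = -142 + 212*101 = -142 + 21412 = 21270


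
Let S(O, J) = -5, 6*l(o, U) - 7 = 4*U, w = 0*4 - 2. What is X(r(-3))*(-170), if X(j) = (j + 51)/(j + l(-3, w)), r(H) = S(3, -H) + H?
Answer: 43860/49 ≈ 895.10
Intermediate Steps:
w = -2 (w = 0 - 2 = -2)
l(o, U) = 7/6 + 2*U/3 (l(o, U) = 7/6 + (4*U)/6 = 7/6 + 2*U/3)
r(H) = -5 + H
X(j) = (51 + j)/(-⅙ + j) (X(j) = (j + 51)/(j + (7/6 + (⅔)*(-2))) = (51 + j)/(j + (7/6 - 4/3)) = (51 + j)/(j - ⅙) = (51 + j)/(-⅙ + j))
X(r(-3))*(-170) = (6*(51 + (-5 - 3))/(-1 + 6*(-5 - 3)))*(-170) = (6*(51 - 8)/(-1 + 6*(-8)))*(-170) = (6*43/(-1 - 48))*(-170) = (6*43/(-49))*(-170) = (6*(-1/49)*43)*(-170) = -258/49*(-170) = 43860/49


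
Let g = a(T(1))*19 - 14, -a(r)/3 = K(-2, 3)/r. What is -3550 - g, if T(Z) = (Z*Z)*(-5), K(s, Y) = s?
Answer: -17566/5 ≈ -3513.2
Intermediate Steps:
T(Z) = -5*Z² (T(Z) = Z²*(-5) = -5*Z²)
a(r) = 6/r (a(r) = -(-6)/r = 6/r)
g = -184/5 (g = (6/((-5*1²)))*19 - 14 = (6/((-5*1)))*19 - 14 = (6/(-5))*19 - 14 = (6*(-⅕))*19 - 14 = -6/5*19 - 14 = -114/5 - 14 = -184/5 ≈ -36.800)
-3550 - g = -3550 - 1*(-184/5) = -3550 + 184/5 = -17566/5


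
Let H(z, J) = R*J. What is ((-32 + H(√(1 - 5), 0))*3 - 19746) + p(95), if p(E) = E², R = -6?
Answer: -10817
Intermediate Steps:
H(z, J) = -6*J
((-32 + H(√(1 - 5), 0))*3 - 19746) + p(95) = ((-32 - 6*0)*3 - 19746) + 95² = ((-32 + 0)*3 - 19746) + 9025 = (-32*3 - 19746) + 9025 = (-96 - 19746) + 9025 = -19842 + 9025 = -10817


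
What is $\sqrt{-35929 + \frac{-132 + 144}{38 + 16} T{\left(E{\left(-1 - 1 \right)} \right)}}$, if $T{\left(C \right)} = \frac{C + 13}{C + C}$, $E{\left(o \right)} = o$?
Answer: $\frac{i \sqrt{1293466}}{6} \approx 189.55 i$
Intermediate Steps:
$T{\left(C \right)} = \frac{13 + C}{2 C}$
$\sqrt{-35929 + \frac{-132 + 144}{38 + 16} T{\left(E{\left(-1 - 1 \right)} \right)}} = \sqrt{-35929 + \frac{-132 + 144}{38 + 16} \frac{13 - 2}{2 \left(-1 - 1\right)}} = \sqrt{-35929 + \frac{12}{54} \frac{13 - 2}{2 \left(-2\right)}} = \sqrt{-35929 + 12 \cdot \frac{1}{54} \cdot \frac{1}{2} \left(- \frac{1}{2}\right) 11} = \sqrt{-35929 + \frac{2}{9} \left(- \frac{11}{4}\right)} = \sqrt{-35929 - \frac{11}{18}} = \sqrt{- \frac{646733}{18}} = \frac{i \sqrt{1293466}}{6}$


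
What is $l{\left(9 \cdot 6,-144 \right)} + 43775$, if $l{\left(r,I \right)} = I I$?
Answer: $64511$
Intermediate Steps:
$l{\left(r,I \right)} = I^{2}$
$l{\left(9 \cdot 6,-144 \right)} + 43775 = \left(-144\right)^{2} + 43775 = 20736 + 43775 = 64511$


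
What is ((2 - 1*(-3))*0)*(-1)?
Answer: 0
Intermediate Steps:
((2 - 1*(-3))*0)*(-1) = ((2 + 3)*0)*(-1) = (5*0)*(-1) = 0*(-1) = 0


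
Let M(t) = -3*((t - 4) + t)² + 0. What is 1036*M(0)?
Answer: -49728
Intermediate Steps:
M(t) = -3*(-4 + 2*t)² (M(t) = -3*((-4 + t) + t)² + 0 = -3*(-4 + 2*t)² + 0 = -3*(-4 + 2*t)²)
1036*M(0) = 1036*(-12*(-2 + 0)²) = 1036*(-12*(-2)²) = 1036*(-12*4) = 1036*(-48) = -49728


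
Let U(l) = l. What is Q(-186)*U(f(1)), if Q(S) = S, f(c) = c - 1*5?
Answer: 744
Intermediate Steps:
f(c) = -5 + c (f(c) = c - 5 = -5 + c)
Q(-186)*U(f(1)) = -186*(-5 + 1) = -186*(-4) = 744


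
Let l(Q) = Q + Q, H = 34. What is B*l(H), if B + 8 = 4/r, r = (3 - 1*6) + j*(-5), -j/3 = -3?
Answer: -1649/3 ≈ -549.67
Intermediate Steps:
j = 9 (j = -3*(-3) = 9)
l(Q) = 2*Q
r = -48 (r = (3 - 1*6) + 9*(-5) = (3 - 6) - 45 = -3 - 45 = -48)
B = -97/12 (B = -8 + 4/(-48) = -8 + 4*(-1/48) = -8 - 1/12 = -97/12 ≈ -8.0833)
B*l(H) = -97*34/6 = -97/12*68 = -1649/3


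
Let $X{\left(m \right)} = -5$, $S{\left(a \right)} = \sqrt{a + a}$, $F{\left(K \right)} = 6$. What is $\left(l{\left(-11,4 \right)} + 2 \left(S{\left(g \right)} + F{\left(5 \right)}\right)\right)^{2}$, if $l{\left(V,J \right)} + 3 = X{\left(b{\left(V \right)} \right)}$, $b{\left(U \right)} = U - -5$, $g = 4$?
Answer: $48 + 32 \sqrt{2} \approx 93.255$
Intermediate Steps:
$b{\left(U \right)} = 5 + U$ ($b{\left(U \right)} = U + 5 = 5 + U$)
$S{\left(a \right)} = \sqrt{2} \sqrt{a}$ ($S{\left(a \right)} = \sqrt{2 a} = \sqrt{2} \sqrt{a}$)
$l{\left(V,J \right)} = -8$ ($l{\left(V,J \right)} = -3 - 5 = -8$)
$\left(l{\left(-11,4 \right)} + 2 \left(S{\left(g \right)} + F{\left(5 \right)}\right)\right)^{2} = \left(-8 + 2 \left(\sqrt{2} \sqrt{4} + 6\right)\right)^{2} = \left(-8 + 2 \left(\sqrt{2} \cdot 2 + 6\right)\right)^{2} = \left(-8 + 2 \left(2 \sqrt{2} + 6\right)\right)^{2} = \left(-8 + 2 \left(6 + 2 \sqrt{2}\right)\right)^{2} = \left(-8 + \left(12 + 4 \sqrt{2}\right)\right)^{2} = \left(4 + 4 \sqrt{2}\right)^{2}$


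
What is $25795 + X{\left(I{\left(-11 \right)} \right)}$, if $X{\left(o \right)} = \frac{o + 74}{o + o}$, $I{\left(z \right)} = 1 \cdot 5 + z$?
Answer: $\frac{77368}{3} \approx 25789.0$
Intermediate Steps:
$I{\left(z \right)} = 5 + z$
$X{\left(o \right)} = \frac{74 + o}{2 o}$
$25795 + X{\left(I{\left(-11 \right)} \right)} = 25795 + \frac{74 + \left(5 - 11\right)}{2 \left(5 - 11\right)} = 25795 + \frac{74 - 6}{2 \left(-6\right)} = 25795 + \frac{1}{2} \left(- \frac{1}{6}\right) 68 = 25795 - \frac{17}{3} = \frac{77368}{3}$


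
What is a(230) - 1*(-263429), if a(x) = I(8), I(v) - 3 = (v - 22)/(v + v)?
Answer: 2107449/8 ≈ 2.6343e+5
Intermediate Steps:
I(v) = 3 + (-22 + v)/(2*v) (I(v) = 3 + (v - 22)/(v + v) = 3 + (-22 + v)/((2*v)) = 3 + (-22 + v)*(1/(2*v)) = 3 + (-22 + v)/(2*v))
a(x) = 17/8 (a(x) = 7/2 - 11/8 = 17/8)
a(230) - 1*(-263429) = 17/8 - 1*(-263429) = 17/8 + 263429 = 2107449/8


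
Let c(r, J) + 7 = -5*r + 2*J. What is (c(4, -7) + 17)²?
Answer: 576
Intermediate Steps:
c(r, J) = -7 - 5*r + 2*J (c(r, J) = -7 + (-5*r + 2*J) = -7 - 5*r + 2*J)
(c(4, -7) + 17)² = ((-7 - 5*4 + 2*(-7)) + 17)² = ((-7 - 20 - 14) + 17)² = (-41 + 17)² = (-24)² = 576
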